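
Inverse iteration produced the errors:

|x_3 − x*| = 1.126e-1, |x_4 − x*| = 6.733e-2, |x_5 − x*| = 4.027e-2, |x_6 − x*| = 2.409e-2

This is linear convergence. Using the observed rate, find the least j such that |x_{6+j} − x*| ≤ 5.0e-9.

30

Rate ρ ≈ |x_6 − x*|/|x_5 − x*| = 2.409e-2/4.027e-2 = 0.5982.
After j more steps, |x_{6+j} − x*| ≈ 2.409e-2·ρ^j; need ρ^j ≤ 5.0e-9/2.409e-2 = 2.07555e-07.
j ≥ ln(2.07555e-07)/ln(0.5982) = -15.3879/-0.51383 = 29.947.
So 30 more iterations are needed.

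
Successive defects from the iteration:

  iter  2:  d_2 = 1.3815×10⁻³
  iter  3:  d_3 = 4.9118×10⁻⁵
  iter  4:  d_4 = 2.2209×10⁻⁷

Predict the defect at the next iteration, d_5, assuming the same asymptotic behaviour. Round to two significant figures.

First estimate the order: p ≈ ln(d_4/d_3) / ln(d_3/d_2) = ln(2.2209×10⁻⁷/4.9118×10⁻⁵)/ln(4.9118×10⁻⁵/1.3815×10⁻³) = ln(0.00452156)/ln(0.0355541) ≈ 1.6180.
Then d_5 ≈ d_4·(d_4/d_3)^p = 2.2209×10⁻⁷·(0.00452156)^1.6180 = 2.2209×10⁻⁷·0.000160789 ≈ 3.571e-11.

3.6e-11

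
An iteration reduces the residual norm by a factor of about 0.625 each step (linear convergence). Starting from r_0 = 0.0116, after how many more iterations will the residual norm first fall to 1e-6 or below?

20

After k steps, r_k ≈ 0.0116·0.625^k.
Need 0.625^k ≤ 1e-6/0.0116 = 8.62069e-05.
k ≥ ln(8.62069e-05)/ln(0.625) = -9.3588/-0.47000 = 19.912.
Smallest integer k = 20.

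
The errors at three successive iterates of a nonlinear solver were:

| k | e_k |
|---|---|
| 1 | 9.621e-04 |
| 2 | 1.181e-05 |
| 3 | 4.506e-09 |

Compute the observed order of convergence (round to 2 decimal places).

1.79

p ≈ ln(e_3/e_2) / ln(e_2/e_1)
  = ln(4.506e-09/1.181e-05) / ln(1.181e-05/9.621e-04)
  = ln(0.000381541) / ln(0.0122752)
  = -7.87129 / -4.40017 ≈ 1.78886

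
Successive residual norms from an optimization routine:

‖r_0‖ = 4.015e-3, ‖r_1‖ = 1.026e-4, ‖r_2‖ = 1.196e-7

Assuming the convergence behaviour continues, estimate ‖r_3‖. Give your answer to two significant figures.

4.7e-13

First estimate the order: p ≈ ln(‖r_2‖/‖r_1‖) / ln(‖r_1‖/‖r_0‖) = ln(1.196e-7/1.026e-4)/ln(1.026e-4/4.015e-3) = ln(0.00116569)/ln(0.0255542) ≈ 1.8420.
Then ‖r_3‖ ≈ ‖r_2‖·(‖r_2‖/‖r_1‖)^p = 1.196e-7·(0.00116569)^1.8420 = 1.196e-7·3.95044e-06 ≈ 4.725e-13.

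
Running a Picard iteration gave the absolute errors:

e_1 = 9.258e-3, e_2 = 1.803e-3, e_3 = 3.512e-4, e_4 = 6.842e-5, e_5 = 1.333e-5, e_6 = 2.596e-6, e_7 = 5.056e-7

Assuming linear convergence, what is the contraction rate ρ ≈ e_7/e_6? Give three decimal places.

ρ ≈ e_7/e_6 = 5.056e-7/2.596e-6 = 0.19476

0.195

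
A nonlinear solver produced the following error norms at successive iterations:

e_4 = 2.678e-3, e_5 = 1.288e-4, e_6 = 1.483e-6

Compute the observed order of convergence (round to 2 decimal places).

p ≈ ln(e_6/e_5) / ln(e_5/e_4)
  = ln(1.483e-6/1.288e-4) / ln(1.288e-4/2.678e-3)
  = ln(0.011514) / ln(0.0480956)
  = -4.46419 / -3.03456 ≈ 1.47112

1.47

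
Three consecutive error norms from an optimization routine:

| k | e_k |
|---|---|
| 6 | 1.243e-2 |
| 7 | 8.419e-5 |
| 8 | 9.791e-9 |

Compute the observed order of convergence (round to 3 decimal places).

1.814

p ≈ ln(e_8/e_7) / ln(e_7/e_6)
  = ln(9.791e-9/8.419e-5) / ln(8.419e-5/1.243e-2)
  = ln(0.000116296) / ln(0.00677313)
  = -9.059372 / -4.994792 ≈ 1.813764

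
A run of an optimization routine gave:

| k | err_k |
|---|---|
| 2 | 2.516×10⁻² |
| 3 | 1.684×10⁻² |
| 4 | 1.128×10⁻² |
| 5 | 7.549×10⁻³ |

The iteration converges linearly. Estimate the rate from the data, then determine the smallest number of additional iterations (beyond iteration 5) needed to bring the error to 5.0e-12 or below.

53

Rate ρ ≈ err_5/err_4 = 7.549×10⁻³/1.128×10⁻² = 0.6692.
After j more steps, err_{5+j} ≈ 7.549×10⁻³·ρ^j; need ρ^j ≤ 5.0e-12/7.549×10⁻³ = 6.62339e-10.
j ≥ ln(6.62339e-10)/ln(0.6692) = -21.1352/-0.40167 = 52.618.
So 53 more iterations are needed.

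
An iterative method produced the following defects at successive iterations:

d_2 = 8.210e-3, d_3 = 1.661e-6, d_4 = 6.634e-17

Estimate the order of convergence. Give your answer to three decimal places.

p ≈ ln(d_4/d_3) / ln(d_3/d_2)
  = ln(6.634e-17/1.661e-6) / ln(1.661e-6/8.210e-3)
  = ln(3.99398e-11) / ln(0.000202314)
  = -23.943648 / -8.505690 ≈ 2.815015

2.815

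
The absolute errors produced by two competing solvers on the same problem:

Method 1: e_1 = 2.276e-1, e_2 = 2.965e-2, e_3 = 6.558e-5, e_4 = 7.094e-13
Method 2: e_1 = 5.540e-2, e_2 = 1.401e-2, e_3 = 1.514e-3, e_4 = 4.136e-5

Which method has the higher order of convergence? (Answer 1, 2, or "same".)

Method 1: p ≈ ln(7.094e-13/6.558e-5)/ln(6.558e-5/2.965e-2) ≈ 3.00.
Method 2: p ≈ ln(4.136e-5/1.514e-3)/ln(1.514e-3/1.401e-2) ≈ 1.62.
Method 1 has the higher order (≈3.0 vs ≈1.6).

1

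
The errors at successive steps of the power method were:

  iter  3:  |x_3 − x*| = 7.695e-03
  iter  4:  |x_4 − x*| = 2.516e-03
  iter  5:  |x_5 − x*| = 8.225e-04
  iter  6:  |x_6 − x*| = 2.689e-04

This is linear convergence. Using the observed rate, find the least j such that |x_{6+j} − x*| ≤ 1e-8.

Rate ρ ≈ |x_6 − x*|/|x_5 − x*| = 2.689e-04/8.225e-04 = 0.3269.
After j more steps, |x_{6+j} − x*| ≈ 2.689e-04·ρ^j; need ρ^j ≤ 1e-8/2.689e-04 = 3.71885e-05.
j ≥ ln(3.71885e-05)/ln(0.3269) = -10.1995/-1.11810 = 9.122.
So 10 more iterations are needed.

10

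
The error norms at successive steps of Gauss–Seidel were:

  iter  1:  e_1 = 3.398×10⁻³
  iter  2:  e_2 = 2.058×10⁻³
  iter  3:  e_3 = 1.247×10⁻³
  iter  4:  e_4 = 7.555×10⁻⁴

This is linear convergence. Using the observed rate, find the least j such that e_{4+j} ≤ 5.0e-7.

Rate ρ ≈ e_4/e_3 = 7.555×10⁻⁴/1.247×10⁻³ = 0.6059.
After j more steps, e_{4+j} ≈ 7.555×10⁻⁴·ρ^j; need ρ^j ≤ 5.0e-7/7.555×10⁻⁴ = 0.000661813.
j ≥ ln(0.000661813)/ln(0.6059) = -7.3205/-0.50104 = 14.611.
So 15 more iterations are needed.

15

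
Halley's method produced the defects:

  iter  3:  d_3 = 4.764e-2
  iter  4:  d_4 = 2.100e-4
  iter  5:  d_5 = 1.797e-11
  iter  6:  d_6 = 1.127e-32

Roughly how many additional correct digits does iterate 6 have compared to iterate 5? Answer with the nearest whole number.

21

Digits gained ≈ log₁₀(d_5/d_6) = log₁₀(1.797e-11/1.127e-32) = log₁₀(1.5945e+21) ≈ 21.203.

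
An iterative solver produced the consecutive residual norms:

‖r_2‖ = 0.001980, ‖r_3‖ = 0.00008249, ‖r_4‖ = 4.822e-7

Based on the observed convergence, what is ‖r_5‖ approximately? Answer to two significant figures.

First estimate the order: p ≈ ln(‖r_4‖/‖r_3‖) / ln(‖r_3‖/‖r_2‖) = ln(4.822e-7/0.00008249)/ln(0.00008249/0.001980) = ln(0.00584556)/ln(0.0416616) ≈ 1.6179.
Then ‖r_5‖ ≈ ‖r_4‖·(‖r_4‖/‖r_3‖)^p = 4.822e-7·(0.00584556)^1.6179 = 4.822e-7·0.000243752 ≈ 1.175e-10.

1.2e-10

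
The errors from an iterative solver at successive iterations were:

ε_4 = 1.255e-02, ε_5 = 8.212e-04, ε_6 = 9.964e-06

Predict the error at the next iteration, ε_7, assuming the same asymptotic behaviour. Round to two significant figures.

7.9e-9

First estimate the order: p ≈ ln(ε_6/ε_5) / ln(ε_5/ε_4) = ln(9.964e-06/8.212e-04)/ln(8.212e-04/1.255e-02) = ln(0.0121335)/ln(0.0654343) ≈ 1.6180.
Then ε_7 ≈ ε_6·(ε_6/ε_5)^p = 9.964e-06·(0.0121335)^1.6180 = 9.964e-06·0.000794126 ≈ 7.913e-09.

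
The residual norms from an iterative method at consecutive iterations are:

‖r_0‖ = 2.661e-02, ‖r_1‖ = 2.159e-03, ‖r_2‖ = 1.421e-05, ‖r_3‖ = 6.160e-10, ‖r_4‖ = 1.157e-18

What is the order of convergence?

2

Consecutive ratios: ‖r_4‖/‖r_3‖ = 1.157e-18/6.160e-10 = 1.87825e-09, ‖r_3‖/‖r_2‖ = 6.160e-10/1.421e-05 = 4.33498e-05.
p ≈ ln(1.87825e-09)/ln(4.33498e-05) = -20.0929/-10.0462 ≈ 2.00.
So the convergence is quadratic (order 2).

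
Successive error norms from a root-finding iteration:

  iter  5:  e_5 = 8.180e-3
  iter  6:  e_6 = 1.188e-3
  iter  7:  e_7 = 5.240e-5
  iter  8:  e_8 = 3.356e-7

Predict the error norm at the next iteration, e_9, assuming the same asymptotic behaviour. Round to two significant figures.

First estimate the order: p ≈ ln(e_8/e_7) / ln(e_7/e_6) = ln(3.356e-7/5.240e-5)/ln(5.240e-5/1.188e-3) = ln(0.00640458)/ln(0.0441077) ≈ 1.6182.
Then e_9 ≈ e_8·(e_8/e_7)^p = 3.356e-7·(0.00640458)^1.6182 = 3.356e-7·0.000282139 ≈ 9.469e-11.

9.5e-11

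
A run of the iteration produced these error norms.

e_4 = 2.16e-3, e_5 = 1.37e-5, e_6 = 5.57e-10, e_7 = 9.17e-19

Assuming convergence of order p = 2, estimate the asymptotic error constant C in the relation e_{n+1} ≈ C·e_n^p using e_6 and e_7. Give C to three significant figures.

2.96

C ≈ e_7 / e_6^2
  = 9.17e-19 / (5.57e-10)^2
  = 9.17e-19 / 3.10249e-19 ≈ 2.9557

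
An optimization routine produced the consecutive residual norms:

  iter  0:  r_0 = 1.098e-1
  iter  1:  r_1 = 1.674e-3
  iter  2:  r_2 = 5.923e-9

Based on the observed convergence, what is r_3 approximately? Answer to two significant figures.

First estimate the order: p ≈ ln(r_2/r_1) / ln(r_1/r_0) = ln(5.923e-9/1.674e-3)/ln(1.674e-3/1.098e-1) = ln(3.53823e-06)/ln(0.0152459) ≈ 3.0004.
Then r_3 ≈ r_2·(r_2/r_1)^p = 5.923e-9·(3.53823e-06)^3.0004 = 5.923e-9·4.40735e-17 ≈ 2.61e-25.

2.6e-25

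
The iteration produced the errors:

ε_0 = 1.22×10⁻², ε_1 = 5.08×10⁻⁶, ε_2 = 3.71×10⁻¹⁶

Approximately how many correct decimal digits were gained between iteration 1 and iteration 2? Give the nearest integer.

Digits gained ≈ log₁₀(ε_1/ε_2) = log₁₀(5.08×10⁻⁶/3.71×10⁻¹⁶) = log₁₀(1.36927e+10) ≈ 10.136.

10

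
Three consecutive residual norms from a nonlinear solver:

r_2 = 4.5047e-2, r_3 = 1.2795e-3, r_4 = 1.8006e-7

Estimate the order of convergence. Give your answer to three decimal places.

2.490

p ≈ ln(r_4/r_3) / ln(r_3/r_2)
  = ln(1.8006e-7/1.2795e-3) / ln(1.2795e-3/4.5047e-2)
  = ln(0.000140727) / ln(0.0284037)
  = -8.868689 / -3.561236 ≈ 2.490340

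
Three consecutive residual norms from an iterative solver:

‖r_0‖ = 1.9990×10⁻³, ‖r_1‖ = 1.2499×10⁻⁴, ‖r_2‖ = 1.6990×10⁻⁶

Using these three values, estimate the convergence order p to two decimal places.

p ≈ ln(‖r_2‖/‖r_1‖) / ln(‖r_1‖/‖r_0‖)
  = ln(1.6990×10⁻⁶/1.2499×10⁻⁴) / ln(1.2499×10⁻⁴/1.9990×10⁻³)
  = ln(0.0135931) / ln(0.0625263)
  = -4.29819 / -2.77217 ≈ 1.55048

1.55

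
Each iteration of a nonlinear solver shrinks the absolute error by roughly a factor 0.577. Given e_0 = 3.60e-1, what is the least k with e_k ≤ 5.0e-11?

42

After k steps, e_k ≈ 3.60e-1·0.577^k.
Need 0.577^k ≤ 5.0e-11/3.60e-1 = 1.38889e-10.
k ≥ ln(1.38889e-10)/ln(0.577) = -22.6973/-0.54991 = 41.275.
Smallest integer k = 42.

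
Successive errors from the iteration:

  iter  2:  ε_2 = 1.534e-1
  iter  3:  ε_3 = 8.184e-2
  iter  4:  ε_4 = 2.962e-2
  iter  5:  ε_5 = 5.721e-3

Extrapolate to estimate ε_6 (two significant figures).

4.0e-4

First estimate the order: p ≈ ln(ε_5/ε_4) / ln(ε_4/ε_3) = ln(5.721e-3/2.962e-2)/ln(2.962e-2/8.184e-2) = ln(0.193147)/ln(0.361926) ≈ 1.6179.
Then ε_6 ≈ ε_5·(ε_5/ε_4)^p = 5.721e-3·(0.193147)^1.6179 = 5.721e-3·0.0699259 ≈ 0.0004.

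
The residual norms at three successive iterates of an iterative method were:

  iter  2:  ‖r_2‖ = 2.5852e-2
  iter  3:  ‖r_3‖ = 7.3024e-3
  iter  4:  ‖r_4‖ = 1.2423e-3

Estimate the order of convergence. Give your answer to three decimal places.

1.401

p ≈ ln(‖r_4‖/‖r_3‖) / ln(‖r_3‖/‖r_2‖)
  = ln(1.2423e-3/7.3024e-3) / ln(7.3024e-3/2.5852e-2)
  = ln(0.170122) / ln(0.282469)
  = -1.771239 / -1.264186 ≈ 1.401091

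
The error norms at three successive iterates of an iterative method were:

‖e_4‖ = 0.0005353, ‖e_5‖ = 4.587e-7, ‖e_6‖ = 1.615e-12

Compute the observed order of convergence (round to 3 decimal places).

p ≈ ln(‖e_6‖/‖e_5‖) / ln(‖e_5‖/‖e_4‖)
  = ln(1.615e-12/4.587e-7) / ln(4.587e-7/0.0005353)
  = ln(3.52082e-06) / ln(0.000856903)
  = -12.556817 / -7.062186 ≈ 1.778035

1.778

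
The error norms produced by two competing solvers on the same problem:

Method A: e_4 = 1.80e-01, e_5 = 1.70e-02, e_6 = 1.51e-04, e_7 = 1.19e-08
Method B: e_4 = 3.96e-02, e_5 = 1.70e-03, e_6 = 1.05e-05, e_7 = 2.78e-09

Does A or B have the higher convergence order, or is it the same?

A

Method A: p ≈ ln(1.19e-08/1.51e-04)/ln(1.51e-04/1.70e-02) ≈ 2.00.
Method B: p ≈ ln(2.78e-09/1.05e-05)/ln(1.05e-05/1.70e-03) ≈ 1.62.
Method A has the higher order (≈2.0 vs ≈1.6).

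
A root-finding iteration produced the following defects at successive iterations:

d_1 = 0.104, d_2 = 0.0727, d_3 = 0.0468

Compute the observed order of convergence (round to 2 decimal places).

p ≈ ln(d_3/d_2) / ln(d_2/d_1)
  = ln(0.0468/0.0727) / ln(0.0727/0.104)
  = ln(0.643741) / ln(0.699038)
  = -0.44046 / -0.35805 ≈ 1.23016

1.23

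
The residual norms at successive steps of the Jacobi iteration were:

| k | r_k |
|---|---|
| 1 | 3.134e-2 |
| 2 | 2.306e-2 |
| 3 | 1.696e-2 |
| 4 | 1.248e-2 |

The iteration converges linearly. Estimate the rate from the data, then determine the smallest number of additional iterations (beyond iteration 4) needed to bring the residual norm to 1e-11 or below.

69

Rate ρ ≈ r_4/r_3 = 1.248e-2/1.696e-2 = 0.7358.
After j more steps, r_{4+j} ≈ 1.248e-2·ρ^j; need ρ^j ≤ 1e-11/1.248e-2 = 8.01282e-10.
j ≥ ln(8.01282e-10)/ln(0.7358) = -20.9448/-0.30680 = 68.269.
So 69 more iterations are needed.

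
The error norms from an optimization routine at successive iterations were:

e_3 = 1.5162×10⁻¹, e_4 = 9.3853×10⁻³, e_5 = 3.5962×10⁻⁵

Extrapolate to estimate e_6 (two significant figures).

First estimate the order: p ≈ ln(e_5/e_4) / ln(e_4/e_3) = ln(3.5962×10⁻⁵/9.3853×10⁻³)/ln(9.3853×10⁻³/1.5162×10⁻¹) = ln(0.00383174)/ln(0.0619001) ≈ 2.0000.
Then e_6 ≈ e_5·(e_5/e_4)^p = 3.5962×10⁻⁵·(0.00383174)^2.0000 = 3.5962×10⁻⁵·1.46822e-05 ≈ 5.28e-10.

5.3e-10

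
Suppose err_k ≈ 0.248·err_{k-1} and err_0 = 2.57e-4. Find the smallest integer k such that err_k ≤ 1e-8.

8

After k steps, err_k ≈ 2.57e-4·0.248^k.
Need 0.248^k ≤ 1e-8/2.57e-4 = 3.89105e-05.
k ≥ ln(3.89105e-05)/ln(0.248) = -10.1542/-1.39433 = 7.282.
Smallest integer k = 8.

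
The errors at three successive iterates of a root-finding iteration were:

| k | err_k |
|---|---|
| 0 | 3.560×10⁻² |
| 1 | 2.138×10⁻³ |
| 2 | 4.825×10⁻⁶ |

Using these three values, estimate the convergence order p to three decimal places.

p ≈ ln(err_2/err_1) / ln(err_1/err_0)
  = ln(4.825×10⁻⁶/2.138×10⁻³) / ln(2.138×10⁻³/3.560×10⁻²)
  = ln(0.00225678) / ln(0.0600562)
  = -6.093816 / -2.812474 ≈ 2.166710

2.167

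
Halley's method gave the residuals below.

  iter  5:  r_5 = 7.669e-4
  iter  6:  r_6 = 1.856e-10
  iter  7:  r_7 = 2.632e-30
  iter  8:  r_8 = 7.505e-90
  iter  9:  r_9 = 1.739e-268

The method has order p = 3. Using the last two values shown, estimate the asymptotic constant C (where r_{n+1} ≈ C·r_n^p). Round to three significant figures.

C ≈ r_9 / r_8^3
  = 1.739e-268 / (7.505e-90)^3
  = 1.739e-268 / 4.22719e-268 ≈ 0.41138

0.411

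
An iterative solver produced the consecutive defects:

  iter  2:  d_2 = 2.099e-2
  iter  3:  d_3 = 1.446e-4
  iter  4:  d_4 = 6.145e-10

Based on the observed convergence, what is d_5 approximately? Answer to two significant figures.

First estimate the order: p ≈ ln(d_4/d_3) / ln(d_3/d_2) = ln(6.145e-10/1.446e-4)/ln(1.446e-4/2.099e-2) = ln(4.24965e-06)/ln(0.00688899) ≈ 2.4848.
Then d_5 ≈ d_4·(d_4/d_3)^p = 6.145e-10·(4.24965e-06)^2.4848 = 6.145e-10·4.49295e-14 ≈ 2.761e-23.

2.8e-23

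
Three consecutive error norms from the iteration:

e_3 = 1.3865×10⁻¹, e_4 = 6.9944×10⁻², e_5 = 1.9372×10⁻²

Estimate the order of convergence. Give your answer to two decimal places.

1.88

p ≈ ln(e_5/e_4) / ln(e_4/e_3)
  = ln(1.9372×10⁻²/6.9944×10⁻²) / ln(6.9944×10⁻²/1.3865×10⁻¹)
  = ln(0.276964) / ln(0.504464)
  = -1.28387 / -0.68426 ≈ 1.87629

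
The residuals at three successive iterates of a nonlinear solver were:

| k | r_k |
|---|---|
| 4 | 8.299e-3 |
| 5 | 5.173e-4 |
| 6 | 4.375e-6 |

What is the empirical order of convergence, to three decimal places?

1.720

p ≈ ln(r_6/r_5) / ln(r_5/r_4)
  = ln(4.375e-6/5.173e-4) / ln(5.173e-4/8.299e-3)
  = ln(0.00845737) / ln(0.0623328)
  = -4.772717 / -2.775268 ≈ 1.719732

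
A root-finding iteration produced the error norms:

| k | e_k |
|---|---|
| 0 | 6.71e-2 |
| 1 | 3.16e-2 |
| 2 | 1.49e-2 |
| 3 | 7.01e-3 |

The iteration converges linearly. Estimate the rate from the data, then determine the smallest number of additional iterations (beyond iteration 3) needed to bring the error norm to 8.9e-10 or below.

Rate ρ ≈ e_3/e_2 = 7.01e-3/1.49e-2 = 0.4705.
After j more steps, e_{3+j} ≈ 7.01e-3·ρ^j; need ρ^j ≤ 8.9e-10/7.01e-3 = 1.26961e-07.
j ≥ ln(1.26961e-07)/ln(0.4705) = -15.8794/-0.75396 = 21.061.
So 22 more iterations are needed.

22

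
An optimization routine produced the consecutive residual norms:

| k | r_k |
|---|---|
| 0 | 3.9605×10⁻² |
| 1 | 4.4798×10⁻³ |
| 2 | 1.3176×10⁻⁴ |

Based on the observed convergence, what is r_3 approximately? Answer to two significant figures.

4.4e-7

First estimate the order: p ≈ ln(r_2/r_1) / ln(r_1/r_0) = ln(1.3176×10⁻⁴/4.4798×10⁻³)/ln(4.4798×10⁻³/3.9605×10⁻²) = ln(0.029412)/ln(0.113112) ≈ 1.6181.
Then r_3 ≈ r_2·(r_2/r_1)^p = 1.3176×10⁻⁴·(0.029412)^1.6181 = 1.3176×10⁻⁴·0.00332598 ≈ 4.382e-07.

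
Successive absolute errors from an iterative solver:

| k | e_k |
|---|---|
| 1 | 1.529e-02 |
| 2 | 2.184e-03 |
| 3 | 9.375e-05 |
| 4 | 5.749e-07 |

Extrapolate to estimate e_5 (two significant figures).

1.5e-10

First estimate the order: p ≈ ln(e_4/e_3) / ln(e_3/e_2) = ln(5.749e-07/9.375e-05)/ln(9.375e-05/2.184e-03) = ln(0.00613227)/ln(0.0429258) ≈ 1.6181.
Then e_5 ≈ e_4·(e_4/e_3)^p = 5.749e-07·(0.00613227)^1.6181 = 5.749e-07·0.000263118 ≈ 1.513e-10.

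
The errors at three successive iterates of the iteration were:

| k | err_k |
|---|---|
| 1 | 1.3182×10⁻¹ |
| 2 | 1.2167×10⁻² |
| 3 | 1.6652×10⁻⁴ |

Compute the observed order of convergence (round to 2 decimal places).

1.80

p ≈ ln(err_3/err_2) / ln(err_2/err_1)
  = ln(1.6652×10⁻⁴/1.2167×10⁻²) / ln(1.2167×10⁻²/1.3182×10⁻¹)
  = ln(0.0136862) / ln(0.0923001)
  = -4.29137 / -2.38271 ≈ 1.80105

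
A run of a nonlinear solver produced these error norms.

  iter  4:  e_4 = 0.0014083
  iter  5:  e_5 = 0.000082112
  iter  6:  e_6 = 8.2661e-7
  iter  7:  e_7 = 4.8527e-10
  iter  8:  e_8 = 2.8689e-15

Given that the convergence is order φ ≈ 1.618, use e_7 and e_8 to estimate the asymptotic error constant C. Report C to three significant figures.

3.37

C ≈ e_8 / e_7^1.618
  = 2.8689e-15 / (4.8527e-10)^1.618
  = 2.8689e-15 / 8.50984e-16 ≈ 3.3713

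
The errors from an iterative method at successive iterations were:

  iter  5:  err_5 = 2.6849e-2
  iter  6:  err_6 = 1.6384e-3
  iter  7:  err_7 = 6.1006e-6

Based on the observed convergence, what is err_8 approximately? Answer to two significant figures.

8.5e-11

First estimate the order: p ≈ ln(err_7/err_6) / ln(err_6/err_5) = ln(6.1006e-6/1.6384e-3)/ln(1.6384e-3/2.6849e-2) = ln(0.00372351)/ln(0.0610228) ≈ 2.0000.
Then err_8 ≈ err_7·(err_7/err_6)^p = 6.1006e-6·(0.00372351)^2.0000 = 6.1006e-6·1.38645e-05 ≈ 8.458e-11.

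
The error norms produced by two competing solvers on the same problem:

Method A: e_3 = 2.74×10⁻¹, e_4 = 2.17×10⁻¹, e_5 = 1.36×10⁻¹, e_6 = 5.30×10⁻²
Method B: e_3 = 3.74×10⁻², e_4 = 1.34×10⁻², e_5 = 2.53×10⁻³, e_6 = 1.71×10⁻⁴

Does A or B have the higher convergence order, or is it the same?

A

Method A: p ≈ ln(5.30×10⁻²/1.36×10⁻¹)/ln(1.36×10⁻¹/2.17×10⁻¹) ≈ 2.02.
Method B: p ≈ ln(1.71×10⁻⁴/2.53×10⁻³)/ln(2.53×10⁻³/1.34×10⁻²) ≈ 1.62.
Method A has the higher order (≈2.0 vs ≈1.6).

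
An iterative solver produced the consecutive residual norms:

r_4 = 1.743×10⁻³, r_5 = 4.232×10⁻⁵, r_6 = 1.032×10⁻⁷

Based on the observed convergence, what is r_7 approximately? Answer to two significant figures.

6.1e-12

First estimate the order: p ≈ ln(r_6/r_5) / ln(r_5/r_4) = ln(1.032×10⁻⁷/4.232×10⁻⁵)/ln(4.232×10⁻⁵/1.743×10⁻³) = ln(0.00243856)/ln(0.02428) ≈ 1.6181.
Then r_7 ≈ r_6·(r_6/r_5)^p = 1.032×10⁻⁷·(0.00243856)^1.6181 = 1.032×10⁻⁷·5.91726e-05 ≈ 6.107e-12.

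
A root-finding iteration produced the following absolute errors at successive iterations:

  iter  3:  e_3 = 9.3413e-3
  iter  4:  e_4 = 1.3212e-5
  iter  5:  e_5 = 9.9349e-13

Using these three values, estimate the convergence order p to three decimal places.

2.500

p ≈ ln(e_5/e_4) / ln(e_4/e_3)
  = ln(9.9349e-13/1.3212e-5) / ln(1.3212e-5/9.3413e-3)
  = ln(7.5196e-08) / ln(0.00141436)
  = -16.403168 / -6.561078 ≈ 2.500072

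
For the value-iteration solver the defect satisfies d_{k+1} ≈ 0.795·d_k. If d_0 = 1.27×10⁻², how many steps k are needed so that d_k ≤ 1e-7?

After k steps, d_k ≈ 1.27×10⁻²·0.795^k.
Need 0.795^k ≤ 1e-7/1.27×10⁻² = 7.87402e-06.
k ≥ ln(7.87402e-06)/ln(0.795) = -11.7519/-0.22941 = 51.227.
Smallest integer k = 52.

52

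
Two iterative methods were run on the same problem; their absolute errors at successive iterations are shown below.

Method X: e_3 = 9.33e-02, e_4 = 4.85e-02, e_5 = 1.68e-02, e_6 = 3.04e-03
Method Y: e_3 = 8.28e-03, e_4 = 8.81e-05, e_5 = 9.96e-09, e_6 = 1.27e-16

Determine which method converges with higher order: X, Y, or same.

Y

Method X: p ≈ ln(3.04e-03/1.68e-02)/ln(1.68e-02/4.85e-02) ≈ 1.61.
Method Y: p ≈ ln(1.27e-16/9.96e-09)/ln(9.96e-09/8.81e-05) ≈ 2.00.
Method Y has the higher order (≈2.0 vs ≈1.6).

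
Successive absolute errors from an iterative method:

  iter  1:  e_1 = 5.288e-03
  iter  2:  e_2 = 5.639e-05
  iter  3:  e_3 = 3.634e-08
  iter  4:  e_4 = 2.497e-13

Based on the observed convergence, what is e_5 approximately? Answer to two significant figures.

1.1e-21

First estimate the order: p ≈ ln(e_4/e_3) / ln(e_3/e_2) = ln(2.497e-13/3.634e-08)/ln(3.634e-08/5.639e-05) = ln(6.87122e-06)/ln(0.000644441) ≈ 1.6181.
Then e_5 ≈ e_4·(e_4/e_3)^p = 2.497e-13·(6.87122e-06)^1.6181 = 2.497e-13·4.42389e-09 ≈ 1.105e-21.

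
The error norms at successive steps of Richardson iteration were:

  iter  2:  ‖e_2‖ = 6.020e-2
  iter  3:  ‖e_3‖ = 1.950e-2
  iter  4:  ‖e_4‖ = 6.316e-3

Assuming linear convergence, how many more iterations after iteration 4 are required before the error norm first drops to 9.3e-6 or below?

6

Rate ρ ≈ ‖e_4‖/‖e_3‖ = 6.316e-3/1.950e-2 = 0.3239.
After j more steps, ‖e_{4+j}‖ ≈ 6.316e-3·ρ^j; need ρ^j ≤ 9.3e-6/6.316e-3 = 0.00147245.
j ≥ ln(0.00147245)/ln(0.3239) = -6.5208/-1.12732 = 5.784.
So 6 more iterations are needed.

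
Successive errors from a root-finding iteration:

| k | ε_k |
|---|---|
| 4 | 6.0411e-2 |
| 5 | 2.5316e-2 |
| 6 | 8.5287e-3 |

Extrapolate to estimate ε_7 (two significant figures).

2.2e-3

First estimate the order: p ≈ ln(ε_6/ε_5) / ln(ε_5/ε_4) = ln(8.5287e-3/2.5316e-2)/ln(2.5316e-2/6.0411e-2) = ln(0.33689)/ln(0.419063) ≈ 1.2510.
Then ε_7 ≈ ε_6·(ε_6/ε_5)^p = 8.5287e-3·(0.33689)^1.2510 = 8.5287e-3·0.256382 ≈ 0.002187.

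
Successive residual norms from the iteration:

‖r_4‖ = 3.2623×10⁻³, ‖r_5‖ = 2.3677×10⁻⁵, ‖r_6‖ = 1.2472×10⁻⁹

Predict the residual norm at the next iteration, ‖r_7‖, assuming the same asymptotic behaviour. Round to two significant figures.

3.5e-18

First estimate the order: p ≈ ln(‖r_6‖/‖r_5‖) / ln(‖r_5‖/‖r_4‖) = ln(1.2472×10⁻⁹/2.3677×10⁻⁵)/ln(2.3677×10⁻⁵/3.2623×10⁻³) = ln(5.26756e-05)/ln(0.00725776) ≈ 2.0000.
Then ‖r_7‖ ≈ ‖r_6‖·(‖r_6‖/‖r_5‖)^p = 1.2472×10⁻⁹·(5.26756e-05)^2.0000 = 1.2472×10⁻⁹·2.77472e-09 ≈ 3.461e-18.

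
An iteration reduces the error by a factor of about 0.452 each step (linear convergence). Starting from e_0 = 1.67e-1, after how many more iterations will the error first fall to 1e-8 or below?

21

After k steps, e_k ≈ 1.67e-1·0.452^k.
Need 0.452^k ≤ 1e-8/1.67e-1 = 5.98802e-08.
k ≥ ln(5.98802e-08)/ln(0.452) = -16.6309/-0.79407 = 20.944.
Smallest integer k = 21.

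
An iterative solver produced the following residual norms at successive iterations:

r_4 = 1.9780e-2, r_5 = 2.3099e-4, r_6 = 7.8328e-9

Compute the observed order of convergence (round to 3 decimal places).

p ≈ ln(r_6/r_5) / ln(r_5/r_4)
  = ln(7.8328e-9/2.3099e-4) / ln(2.3099e-4/1.9780e-2)
  = ln(3.39097e-05) / ln(0.011678)
  = -10.291809 / -4.450049 ≈ 2.312741

2.313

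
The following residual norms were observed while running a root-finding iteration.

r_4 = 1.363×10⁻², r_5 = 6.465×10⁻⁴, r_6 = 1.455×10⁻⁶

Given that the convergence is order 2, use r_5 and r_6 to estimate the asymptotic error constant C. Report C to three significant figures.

3.48

C ≈ r_6 / r_5^2
  = 1.455×10⁻⁶ / (6.465×10⁻⁴)^2
  = 1.455×10⁻⁶ / 4.17962e-07 ≈ 3.4812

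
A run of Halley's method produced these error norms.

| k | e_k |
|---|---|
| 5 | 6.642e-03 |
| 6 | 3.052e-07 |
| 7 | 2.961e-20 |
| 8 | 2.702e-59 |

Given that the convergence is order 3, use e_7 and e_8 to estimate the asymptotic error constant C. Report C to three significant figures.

1.04

C ≈ e_8 / e_7^3
  = 2.702e-59 / (2.961e-20)^3
  = 2.702e-59 / 2.59606e-59 ≈ 1.0408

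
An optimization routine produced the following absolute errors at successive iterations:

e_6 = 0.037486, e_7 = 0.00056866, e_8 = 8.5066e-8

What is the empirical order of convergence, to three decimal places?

2.103

p ≈ ln(e_8/e_7) / ln(e_7/e_6)
  = ln(8.5066e-8/0.00056866) / ln(0.00056866/0.037486)
  = ln(0.00014959) / ln(0.0151699)
  = -8.807612 / -4.188442 ≈ 2.102837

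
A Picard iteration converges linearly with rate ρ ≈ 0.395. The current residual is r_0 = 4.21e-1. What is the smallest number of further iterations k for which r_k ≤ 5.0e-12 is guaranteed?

After k steps, r_k ≈ 4.21e-1·0.395^k.
Need 0.395^k ≤ 5.0e-12/4.21e-1 = 1.18765e-11.
k ≥ ln(1.18765e-11)/ln(0.395) = -25.1565/-0.92887 = 27.083.
Smallest integer k = 28.

28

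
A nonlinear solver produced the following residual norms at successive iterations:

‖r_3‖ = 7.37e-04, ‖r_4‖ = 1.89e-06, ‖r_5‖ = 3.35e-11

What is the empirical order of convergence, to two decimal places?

p ≈ ln(‖r_5‖/‖r_4‖) / ln(‖r_4‖/‖r_3‖)
  = ln(3.35e-11/1.89e-06) / ln(1.89e-06/7.37e-04)
  = ln(1.77249e-05) / ln(0.00256445)
  = -10.94054 / -5.96601 ≈ 1.83381

1.83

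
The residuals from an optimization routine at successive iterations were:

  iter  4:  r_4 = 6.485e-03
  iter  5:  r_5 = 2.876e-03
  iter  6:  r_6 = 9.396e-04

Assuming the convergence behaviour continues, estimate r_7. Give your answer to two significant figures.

First estimate the order: p ≈ ln(r_6/r_5) / ln(r_5/r_4) = ln(9.396e-04/2.876e-03)/ln(2.876e-03/6.485e-03) = ln(0.326704)/ln(0.443485) ≈ 1.3759.
Then r_7 ≈ r_6·(r_6/r_5)^p = 9.396e-04·(0.326704)^1.3759 = 9.396e-04·0.214548 ≈ 0.0002016.

2.0e-4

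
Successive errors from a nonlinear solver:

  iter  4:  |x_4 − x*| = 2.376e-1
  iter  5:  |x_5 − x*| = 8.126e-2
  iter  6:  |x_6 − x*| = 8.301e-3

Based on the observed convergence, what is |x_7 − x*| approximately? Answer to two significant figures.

6.5e-5

First estimate the order: p ≈ ln(|x_6 − x*|/|x_5 − x*|) / ln(|x_5 − x*|/|x_4 − x*|) = ln(8.301e-3/8.126e-2)/ln(8.126e-2/2.376e-1) = ln(0.102154)/ln(0.342003) ≈ 2.1262.
Then |x_7 − x*| ≈ |x_6 − x*|·(|x_6 − x*|/|x_5 − x*|)^p = 8.301e-3·(0.102154)^2.1262 = 8.301e-3·0.0078249 ≈ 6.495e-05.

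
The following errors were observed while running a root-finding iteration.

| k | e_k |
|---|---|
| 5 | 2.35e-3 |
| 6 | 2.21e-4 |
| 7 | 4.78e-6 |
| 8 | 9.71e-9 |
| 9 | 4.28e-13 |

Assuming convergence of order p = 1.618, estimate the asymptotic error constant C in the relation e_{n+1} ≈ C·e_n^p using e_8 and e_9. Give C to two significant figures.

3.9

C ≈ e_9 / e_8^1.618
  = 4.28e-13 / (9.71e-9)^1.618
  = 4.28e-13 / 1.08473e-13 ≈ 3.9457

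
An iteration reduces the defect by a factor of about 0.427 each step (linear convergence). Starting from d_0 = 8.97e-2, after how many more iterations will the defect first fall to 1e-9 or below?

After k steps, d_k ≈ 8.97e-2·0.427^k.
Need 0.427^k ≤ 1e-9/8.97e-2 = 1.11483e-08.
k ≥ ln(1.11483e-08)/ln(0.427) = -18.3120/-0.85097 = 21.519.
Smallest integer k = 22.

22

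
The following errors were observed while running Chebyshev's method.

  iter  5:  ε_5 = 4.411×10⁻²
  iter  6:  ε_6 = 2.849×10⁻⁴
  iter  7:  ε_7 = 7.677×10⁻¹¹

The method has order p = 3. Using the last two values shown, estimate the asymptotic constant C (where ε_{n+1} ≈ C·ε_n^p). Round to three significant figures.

C ≈ ε_7 / ε_6^3
  = 7.677×10⁻¹¹ / (2.849×10⁻⁴)^3
  = 7.677×10⁻¹¹ / 2.31248e-11 ≈ 3.3198

3.32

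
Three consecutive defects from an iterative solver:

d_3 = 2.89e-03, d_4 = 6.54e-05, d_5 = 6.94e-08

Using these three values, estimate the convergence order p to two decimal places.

1.81

p ≈ ln(d_5/d_4) / ln(d_4/d_3)
  = ln(6.94e-08/6.54e-05) / ln(6.54e-05/2.89e-03)
  = ln(0.00106116) / ln(0.0226298)
  = -6.84839 / -3.78849 ≈ 1.80768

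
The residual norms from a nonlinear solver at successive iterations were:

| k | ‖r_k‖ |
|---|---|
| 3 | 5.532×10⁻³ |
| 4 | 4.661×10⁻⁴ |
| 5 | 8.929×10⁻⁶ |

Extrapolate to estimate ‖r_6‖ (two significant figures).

First estimate the order: p ≈ ln(‖r_5‖/‖r_4‖) / ln(‖r_4‖/‖r_3‖) = ln(8.929×10⁻⁶/4.661×10⁻⁴)/ln(4.661×10⁻⁴/5.532×10⁻³) = ln(0.0191568)/ln(0.0842552) ≈ 1.5987.
Then ‖r_6‖ ≈ ‖r_5‖·(‖r_5‖/‖r_4‖)^p = 8.929×10⁻⁶·(0.0191568)^1.5987 = 8.929×10⁻⁶·0.00179453 ≈ 1.602e-08.

1.6e-8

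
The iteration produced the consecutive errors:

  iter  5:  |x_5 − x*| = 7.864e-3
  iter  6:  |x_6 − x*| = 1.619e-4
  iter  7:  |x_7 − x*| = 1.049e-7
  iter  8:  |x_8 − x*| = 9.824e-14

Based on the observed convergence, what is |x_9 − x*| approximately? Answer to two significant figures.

First estimate the order: p ≈ ln(|x_8 − x*|/|x_7 − x*|) / ln(|x_7 − x*|/|x_6 − x*|) = ln(9.824e-14/1.049e-7)/ln(1.049e-7/1.619e-4) = ln(9.36511e-07)/ln(0.000647931) ≈ 1.8907.
Then |x_9 − x*| ≈ |x_8 − x*|·(|x_8 − x*|/|x_7 − x*|)^p = 9.824e-14·(9.36511e-07)^1.8907 = 9.824e-14·3.99889e-12 ≈ 3.929e-25.

3.9e-25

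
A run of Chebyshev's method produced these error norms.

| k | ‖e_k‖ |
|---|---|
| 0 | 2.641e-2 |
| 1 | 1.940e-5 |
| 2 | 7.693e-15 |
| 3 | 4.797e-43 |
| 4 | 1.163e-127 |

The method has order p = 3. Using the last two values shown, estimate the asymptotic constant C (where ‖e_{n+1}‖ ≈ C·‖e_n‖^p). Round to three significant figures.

1.05

C ≈ ‖e_4‖ / ‖e_3‖^3
  = 1.163e-127 / (4.797e-43)^3
  = 1.163e-127 / 1.10385e-127 ≈ 1.0536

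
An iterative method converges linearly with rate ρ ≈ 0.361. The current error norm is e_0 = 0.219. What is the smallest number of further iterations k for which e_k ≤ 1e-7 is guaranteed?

After k steps, e_k ≈ 0.219·0.361^k.
Need 0.361^k ≤ 1e-7/0.219 = 4.56621e-07.
k ≥ ln(4.56621e-07)/ln(0.361) = -14.5994/-1.01888 = 14.329.
Smallest integer k = 15.

15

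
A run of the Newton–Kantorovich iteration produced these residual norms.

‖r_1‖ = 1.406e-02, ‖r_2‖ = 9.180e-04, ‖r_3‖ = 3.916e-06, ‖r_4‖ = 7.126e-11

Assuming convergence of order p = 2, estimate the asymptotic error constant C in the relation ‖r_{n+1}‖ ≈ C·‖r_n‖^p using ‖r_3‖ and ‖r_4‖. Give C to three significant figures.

C ≈ ‖r_4‖ / ‖r_3‖^2
  = 7.126e-11 / (3.916e-06)^2
  = 7.126e-11 / 1.53351e-11 ≈ 4.6469

4.65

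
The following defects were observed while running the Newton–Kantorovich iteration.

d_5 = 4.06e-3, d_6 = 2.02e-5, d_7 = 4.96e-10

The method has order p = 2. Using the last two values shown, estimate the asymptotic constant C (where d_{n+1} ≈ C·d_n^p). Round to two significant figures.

1.2

C ≈ d_7 / d_6^2
  = 4.96e-10 / (2.02e-5)^2
  = 4.96e-10 / 4.0804e-10 ≈ 1.2156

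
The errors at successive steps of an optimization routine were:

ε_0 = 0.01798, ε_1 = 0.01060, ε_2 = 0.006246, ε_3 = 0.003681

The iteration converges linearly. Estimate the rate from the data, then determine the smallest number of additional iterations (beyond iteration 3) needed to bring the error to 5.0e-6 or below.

13

Rate ρ ≈ ε_3/ε_2 = 0.003681/0.006246 = 0.5893.
After j more steps, ε_{3+j} ≈ 0.003681·ρ^j; need ρ^j ≤ 5.0e-6/0.003681 = 0.00135833.
j ≥ ln(0.00135833)/ln(0.5893) = -6.6015/-0.52882 = 12.483.
So 13 more iterations are needed.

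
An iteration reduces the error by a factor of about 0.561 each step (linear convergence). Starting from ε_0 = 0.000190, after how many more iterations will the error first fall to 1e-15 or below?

After k steps, ε_k ≈ 0.000190·0.561^k.
Need 0.561^k ≤ 1e-15/0.000190 = 5.26316e-12.
k ≥ ln(5.26316e-12)/ln(0.561) = -25.9703/-0.57803 = 44.929.
Smallest integer k = 45.

45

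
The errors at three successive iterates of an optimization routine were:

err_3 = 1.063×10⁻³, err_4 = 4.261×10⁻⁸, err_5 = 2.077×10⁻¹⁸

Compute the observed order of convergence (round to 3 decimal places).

2.345

p ≈ ln(err_5/err_4) / ln(err_4/err_3)
  = ln(2.077×10⁻¹⁸/4.261×10⁻⁸) / ln(4.261×10⁻⁸/1.063×10⁻³)
  = ln(4.87444e-11) / ln(4.00847e-05)
  = -23.744431 / -10.124516 ≈ 2.345241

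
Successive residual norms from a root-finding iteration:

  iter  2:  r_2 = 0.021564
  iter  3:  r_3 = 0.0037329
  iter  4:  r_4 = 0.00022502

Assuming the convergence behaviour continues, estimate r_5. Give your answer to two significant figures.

2.5e-6

First estimate the order: p ≈ ln(r_4/r_3) / ln(r_3/r_2) = ln(0.00022502/0.0037329)/ln(0.0037329/0.021564) = ln(0.0602802)/ln(0.173108) ≈ 1.6015.
Then r_5 ≈ r_4·(r_4/r_3)^p = 0.00022502·(0.0602802)^1.6015 = 0.00022502·0.0111288 ≈ 2.504e-06.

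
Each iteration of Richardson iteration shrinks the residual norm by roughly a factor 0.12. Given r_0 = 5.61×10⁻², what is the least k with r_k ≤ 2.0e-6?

After k steps, r_k ≈ 5.61×10⁻²·0.12^k.
Need 0.12^k ≤ 2.0e-6/5.61×10⁻² = 3.56506e-05.
k ≥ ln(3.56506e-05)/ln(0.12) = -10.2417/-2.12026 = 4.830.
Smallest integer k = 5.

5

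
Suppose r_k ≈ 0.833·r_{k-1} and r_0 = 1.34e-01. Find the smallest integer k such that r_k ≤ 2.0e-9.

99

After k steps, r_k ≈ 1.34e-01·0.833^k.
Need 0.833^k ≤ 2.0e-9/1.34e-01 = 1.49254e-08.
k ≥ ln(1.49254e-08)/ln(0.833) = -18.0202/-0.18272 = 98.622.
Smallest integer k = 99.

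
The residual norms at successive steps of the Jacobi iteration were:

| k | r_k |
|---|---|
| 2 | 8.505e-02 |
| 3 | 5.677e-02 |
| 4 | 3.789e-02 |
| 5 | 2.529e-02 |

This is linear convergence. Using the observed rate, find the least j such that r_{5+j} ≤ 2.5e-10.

46

Rate ρ ≈ r_5/r_4 = 2.529e-02/3.789e-02 = 0.6675.
After j more steps, r_{5+j} ≈ 2.529e-02·ρ^j; need ρ^j ≤ 2.5e-10/2.529e-02 = 9.88533e-09.
j ≥ ln(9.88533e-09)/ln(0.6675) = -18.4322/-0.40422 = 45.599.
So 46 more iterations are needed.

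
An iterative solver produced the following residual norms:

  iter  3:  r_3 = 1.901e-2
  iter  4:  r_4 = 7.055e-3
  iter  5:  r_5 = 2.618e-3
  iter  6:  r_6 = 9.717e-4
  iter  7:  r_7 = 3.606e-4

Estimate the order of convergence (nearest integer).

1

Consecutive ratios: r_7/r_6 = 3.606e-4/9.717e-4 = 0.371102, r_6/r_5 = 9.717e-4/2.618e-3 = 0.371161.
p ≈ ln(0.371102)/ln(0.371161) = -0.9913/-0.9911 ≈ 1.00.
So the convergence is linear (order 1).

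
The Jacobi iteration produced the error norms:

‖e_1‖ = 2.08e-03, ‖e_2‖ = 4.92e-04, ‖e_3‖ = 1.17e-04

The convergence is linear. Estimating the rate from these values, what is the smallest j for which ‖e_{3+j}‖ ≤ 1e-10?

10

Rate ρ ≈ ‖e_3‖/‖e_2‖ = 1.17e-04/4.92e-04 = 0.2378.
After j more steps, ‖e_{3+j}‖ ≈ 1.17e-04·ρ^j; need ρ^j ≤ 1e-10/1.17e-04 = 8.54701e-07.
j ≥ ln(8.54701e-07)/ln(0.2378) = -13.9725/-1.43633 = 9.728.
So 10 more iterations are needed.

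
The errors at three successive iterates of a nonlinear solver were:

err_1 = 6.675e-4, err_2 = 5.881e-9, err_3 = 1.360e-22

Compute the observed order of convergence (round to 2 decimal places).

p ≈ ln(err_3/err_2) / ln(err_2/err_1)
  = ln(1.360e-22/5.881e-9) / ln(5.881e-9/6.675e-4)
  = ln(2.31253e-14) / ln(8.81049e-06)
  = -31.39785 / -11.63957 ≈ 2.69751

2.70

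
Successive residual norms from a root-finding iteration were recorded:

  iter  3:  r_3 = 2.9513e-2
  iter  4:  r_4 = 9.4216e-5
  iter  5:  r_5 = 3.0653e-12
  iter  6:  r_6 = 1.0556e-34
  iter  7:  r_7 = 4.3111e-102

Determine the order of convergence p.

Consecutive ratios: r_7/r_6 = 4.3111e-102/1.0556e-34 = 4.08403e-68, r_6/r_5 = 1.0556e-34/3.0653e-12 = 3.44371e-23.
p ≈ ln(4.08403e-68)/ln(3.44371e-23) = -155.1687/-51.7229 ≈ 3.00.
So the convergence is cubic (order 3).

3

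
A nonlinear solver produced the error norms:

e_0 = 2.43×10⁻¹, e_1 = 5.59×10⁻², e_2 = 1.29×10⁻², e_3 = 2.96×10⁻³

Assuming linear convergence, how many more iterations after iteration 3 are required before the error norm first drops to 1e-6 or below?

Rate ρ ≈ e_3/e_2 = 2.96×10⁻³/1.29×10⁻² = 0.2295.
After j more steps, e_{3+j} ≈ 2.96×10⁻³·ρ^j; need ρ^j ≤ 1e-6/2.96×10⁻³ = 0.000337838.
j ≥ ln(0.000337838)/ln(0.2295) = -7.9929/-1.47185 = 5.431.
So 6 more iterations are needed.

6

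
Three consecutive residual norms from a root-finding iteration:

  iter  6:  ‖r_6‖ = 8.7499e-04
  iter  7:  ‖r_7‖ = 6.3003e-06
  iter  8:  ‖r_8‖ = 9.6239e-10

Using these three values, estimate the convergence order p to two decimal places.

1.78

p ≈ ln(‖r_8‖/‖r_7‖) / ln(‖r_7‖/‖r_6‖)
  = ln(9.6239e-10/6.3003e-06) / ln(6.3003e-06/8.7499e-04)
  = ln(0.000152753) / ln(0.00720043)
  = -8.78669 / -4.93361 ≈ 1.78099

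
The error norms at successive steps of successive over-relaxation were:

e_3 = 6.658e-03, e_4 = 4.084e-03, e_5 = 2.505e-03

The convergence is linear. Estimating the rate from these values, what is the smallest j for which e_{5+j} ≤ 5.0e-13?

Rate ρ ≈ e_5/e_4 = 2.505e-03/4.084e-03 = 0.6134.
After j more steps, e_{5+j} ≈ 2.505e-03·ρ^j; need ρ^j ≤ 5.0e-13/2.505e-03 = 1.99601e-10.
j ≥ ln(1.99601e-10)/ln(0.6134) = -22.3347/-0.48874 = 45.699.
So 46 more iterations are needed.

46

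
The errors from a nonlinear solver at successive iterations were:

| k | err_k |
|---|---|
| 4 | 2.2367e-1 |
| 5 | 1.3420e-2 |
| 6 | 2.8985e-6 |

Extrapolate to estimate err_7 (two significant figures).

2.9e-17

First estimate the order: p ≈ ln(err_6/err_5) / ln(err_5/err_4) = ln(2.8985e-6/1.3420e-2)/ln(1.3420e-2/2.2367e-1) = ln(0.000215984)/ln(0.0599991) ≈ 3.0000.
Then err_7 ≈ err_6·(err_6/err_5)^p = 2.8985e-6·(0.000215984)^3.0000 = 2.8985e-6·1.00755e-11 ≈ 2.92e-17.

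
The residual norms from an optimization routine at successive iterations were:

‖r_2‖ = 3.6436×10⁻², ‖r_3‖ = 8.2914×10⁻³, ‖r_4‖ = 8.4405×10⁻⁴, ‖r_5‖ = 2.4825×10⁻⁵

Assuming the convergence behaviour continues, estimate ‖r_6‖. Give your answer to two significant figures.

First estimate the order: p ≈ ln(‖r_5‖/‖r_4‖) / ln(‖r_4‖/‖r_3‖) = ln(2.4825×10⁻⁵/8.4405×10⁻⁴)/ln(8.4405×10⁻⁴/8.2914×10⁻³) = ln(0.0294118)/ln(0.101798) ≈ 1.5434.
Then ‖r_6‖ ≈ ‖r_5‖·(‖r_5‖/‖r_4‖)^p = 2.4825×10⁻⁵·(0.0294118)^1.5434 = 2.4825×10⁻⁵·0.00432829 ≈ 1.074e-07.

1.1e-7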